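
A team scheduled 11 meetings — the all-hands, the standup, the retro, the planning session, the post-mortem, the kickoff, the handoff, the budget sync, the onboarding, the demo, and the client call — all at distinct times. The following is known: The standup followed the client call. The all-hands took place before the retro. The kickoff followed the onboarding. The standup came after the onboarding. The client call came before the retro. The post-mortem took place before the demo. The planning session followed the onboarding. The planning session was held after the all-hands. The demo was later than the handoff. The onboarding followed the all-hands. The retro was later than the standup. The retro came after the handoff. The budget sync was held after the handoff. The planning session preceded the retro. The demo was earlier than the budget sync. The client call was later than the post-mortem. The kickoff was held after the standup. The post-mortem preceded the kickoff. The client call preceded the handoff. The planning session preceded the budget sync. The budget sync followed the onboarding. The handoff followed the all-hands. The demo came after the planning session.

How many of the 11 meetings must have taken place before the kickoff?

Directly stated before the kickoff: the onboarding, the post-mortem, and the standup.
The all-hands reaches the kickoff via the all-hands → the onboarding → the kickoff.
The client call reaches the kickoff via the client call → the standup → the kickoff.
That's the all-hands, the client call, the onboarding, the post-mortem, and the standup — 5 in all.

5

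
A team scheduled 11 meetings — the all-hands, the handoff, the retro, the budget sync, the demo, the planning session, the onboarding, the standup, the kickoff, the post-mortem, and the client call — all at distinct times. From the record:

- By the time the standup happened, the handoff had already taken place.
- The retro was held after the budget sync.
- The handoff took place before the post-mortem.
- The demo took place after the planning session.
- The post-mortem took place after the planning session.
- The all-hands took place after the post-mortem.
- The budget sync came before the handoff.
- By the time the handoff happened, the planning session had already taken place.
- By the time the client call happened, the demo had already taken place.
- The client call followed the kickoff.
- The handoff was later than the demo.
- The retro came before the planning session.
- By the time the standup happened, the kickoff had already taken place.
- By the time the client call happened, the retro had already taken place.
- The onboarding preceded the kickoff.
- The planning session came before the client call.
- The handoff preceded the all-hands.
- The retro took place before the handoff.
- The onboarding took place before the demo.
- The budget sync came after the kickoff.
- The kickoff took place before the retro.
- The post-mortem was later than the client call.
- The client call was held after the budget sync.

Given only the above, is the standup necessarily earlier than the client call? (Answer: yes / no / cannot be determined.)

No chain of stated constraints runs from the standup to the client call, and none runs from the client call to the standup either.
So the relative order of the standup and the client call is not fixed by the given facts.

cannot be determined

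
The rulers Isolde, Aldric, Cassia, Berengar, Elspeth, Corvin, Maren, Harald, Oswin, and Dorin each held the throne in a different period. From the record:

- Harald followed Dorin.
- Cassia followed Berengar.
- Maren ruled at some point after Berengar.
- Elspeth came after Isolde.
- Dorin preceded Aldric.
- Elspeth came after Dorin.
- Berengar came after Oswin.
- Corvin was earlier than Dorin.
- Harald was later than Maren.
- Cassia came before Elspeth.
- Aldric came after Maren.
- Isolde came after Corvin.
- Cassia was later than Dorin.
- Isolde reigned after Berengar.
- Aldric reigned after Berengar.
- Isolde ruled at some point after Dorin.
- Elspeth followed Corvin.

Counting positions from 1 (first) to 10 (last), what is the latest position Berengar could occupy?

4

Berengar must come before Aldric, Cassia, Elspeth, Harald, Isolde, and Maren — 6 rulers forced after them.
Everything else can be placed before Berengar in some valid order, so Berengar can sit as late as position 10 − 6 = 4.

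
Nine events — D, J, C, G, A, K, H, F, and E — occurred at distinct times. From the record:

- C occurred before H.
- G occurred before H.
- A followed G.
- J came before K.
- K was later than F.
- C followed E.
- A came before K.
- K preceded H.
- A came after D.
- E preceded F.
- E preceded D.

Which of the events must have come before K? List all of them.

Directly stated before K: A, F, and J.
D reaches K via D → A → K.
E reaches K via E → F → K.
G reaches K via G → A → K.

A, D, E, F, G, J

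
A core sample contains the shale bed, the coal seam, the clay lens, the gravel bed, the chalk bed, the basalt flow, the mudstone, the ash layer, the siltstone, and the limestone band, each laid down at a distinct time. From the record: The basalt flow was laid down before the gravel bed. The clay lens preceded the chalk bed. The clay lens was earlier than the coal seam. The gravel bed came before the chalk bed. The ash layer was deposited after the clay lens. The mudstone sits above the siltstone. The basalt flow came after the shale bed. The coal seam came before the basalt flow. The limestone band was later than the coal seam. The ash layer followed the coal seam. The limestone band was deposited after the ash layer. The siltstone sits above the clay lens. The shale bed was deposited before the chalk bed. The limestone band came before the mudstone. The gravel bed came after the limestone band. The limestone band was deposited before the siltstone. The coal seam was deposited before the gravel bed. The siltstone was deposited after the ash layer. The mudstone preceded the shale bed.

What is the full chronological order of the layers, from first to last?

The constraints fix every adjacent pair, so only one ordering works:
the clay lens → the coal seam → the ash layer → the limestone band → the siltstone → the mudstone → the shale bed → the basalt flow → the gravel bed → the chalk bed.

the clay lens, the coal seam, the ash layer, the limestone band, the siltstone, the mudstone, the shale bed, the basalt flow, the gravel bed, the chalk bed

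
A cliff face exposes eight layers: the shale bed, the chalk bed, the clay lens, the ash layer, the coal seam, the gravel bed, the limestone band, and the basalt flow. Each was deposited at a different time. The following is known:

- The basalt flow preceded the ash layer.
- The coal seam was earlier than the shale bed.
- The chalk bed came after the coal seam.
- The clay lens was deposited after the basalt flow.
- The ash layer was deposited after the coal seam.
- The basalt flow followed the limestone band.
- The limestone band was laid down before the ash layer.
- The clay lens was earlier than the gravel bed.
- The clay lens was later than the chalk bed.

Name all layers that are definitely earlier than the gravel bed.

Directly stated before the gravel bed: the clay lens.
The basalt flow reaches the gravel bed via the basalt flow → the clay lens → the gravel bed.
The chalk bed reaches the gravel bed via the chalk bed → the clay lens → the gravel bed.
The coal seam reaches the gravel bed via the coal seam → the chalk bed → the clay lens → the gravel bed.
Likewise the limestone band reaches the gravel bed by chaining the stated constraints.
No chain forces the shale bed (or any of the others) ahead of the gravel bed.

the basalt flow, the chalk bed, the clay lens, the coal seam, the limestone band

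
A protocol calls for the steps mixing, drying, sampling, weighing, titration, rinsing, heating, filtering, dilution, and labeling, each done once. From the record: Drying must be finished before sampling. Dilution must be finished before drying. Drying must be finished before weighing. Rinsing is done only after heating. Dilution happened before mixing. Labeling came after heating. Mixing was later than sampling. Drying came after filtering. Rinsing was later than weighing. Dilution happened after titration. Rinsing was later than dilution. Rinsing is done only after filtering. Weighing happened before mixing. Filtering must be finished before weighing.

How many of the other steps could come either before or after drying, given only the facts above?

2

Forced before drying: dilution, filtering, and titration; forced after drying: mixing, rinsing, sampling, and weighing.
That leaves heating and labeling with no forced order relative to drying — 2.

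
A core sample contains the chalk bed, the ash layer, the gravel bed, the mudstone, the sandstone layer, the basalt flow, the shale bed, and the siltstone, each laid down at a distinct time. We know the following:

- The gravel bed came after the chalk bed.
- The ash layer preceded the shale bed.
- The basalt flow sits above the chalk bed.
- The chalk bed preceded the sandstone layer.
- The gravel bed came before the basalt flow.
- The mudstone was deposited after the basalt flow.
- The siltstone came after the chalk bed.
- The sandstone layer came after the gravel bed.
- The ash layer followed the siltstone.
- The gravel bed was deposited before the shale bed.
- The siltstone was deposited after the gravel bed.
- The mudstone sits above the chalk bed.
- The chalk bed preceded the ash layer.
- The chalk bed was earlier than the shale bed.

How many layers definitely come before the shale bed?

4

Directly stated before the shale bed: the ash layer, the chalk bed, and the gravel bed.
The siltstone reaches the shale bed via the siltstone → the ash layer → the shale bed.
That's the ash layer, the chalk bed, the gravel bed, and the siltstone — 4 in all.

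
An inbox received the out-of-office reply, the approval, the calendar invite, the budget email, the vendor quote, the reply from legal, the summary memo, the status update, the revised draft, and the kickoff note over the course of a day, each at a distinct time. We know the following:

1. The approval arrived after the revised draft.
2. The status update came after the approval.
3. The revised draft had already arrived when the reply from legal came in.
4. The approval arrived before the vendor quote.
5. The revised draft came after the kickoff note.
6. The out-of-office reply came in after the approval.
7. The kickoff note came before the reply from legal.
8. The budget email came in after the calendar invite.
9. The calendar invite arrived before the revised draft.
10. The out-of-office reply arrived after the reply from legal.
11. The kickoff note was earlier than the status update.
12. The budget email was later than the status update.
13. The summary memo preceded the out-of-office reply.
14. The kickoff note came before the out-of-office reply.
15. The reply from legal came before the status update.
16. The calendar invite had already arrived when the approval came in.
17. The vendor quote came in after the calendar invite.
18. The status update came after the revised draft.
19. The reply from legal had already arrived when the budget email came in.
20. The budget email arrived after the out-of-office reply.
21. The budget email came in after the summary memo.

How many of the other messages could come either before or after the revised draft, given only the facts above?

Forced before the revised draft: the calendar invite and the kickoff note; forced after the revised draft: the approval, the budget email, the out-of-office reply, the reply from legal, the status update, and the vendor quote.
That leaves the summary memo with no forced order relative to the revised draft — 1.

1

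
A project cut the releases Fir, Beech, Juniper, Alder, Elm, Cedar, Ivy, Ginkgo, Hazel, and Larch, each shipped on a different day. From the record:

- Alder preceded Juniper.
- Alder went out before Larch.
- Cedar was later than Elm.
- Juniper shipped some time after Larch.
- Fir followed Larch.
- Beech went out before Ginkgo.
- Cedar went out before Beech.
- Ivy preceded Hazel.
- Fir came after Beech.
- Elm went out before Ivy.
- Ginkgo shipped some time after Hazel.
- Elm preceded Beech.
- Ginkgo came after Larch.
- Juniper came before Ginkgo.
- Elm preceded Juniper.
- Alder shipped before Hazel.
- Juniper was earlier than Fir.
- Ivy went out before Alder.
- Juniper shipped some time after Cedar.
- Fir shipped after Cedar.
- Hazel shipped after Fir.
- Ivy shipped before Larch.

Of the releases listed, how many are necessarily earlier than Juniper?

Directly stated before Juniper: Alder, Cedar, Elm, and Larch.
Ivy reaches Juniper via Ivy → Alder → Juniper.
That's Alder, Cedar, Elm, Ivy, and Larch — 5 in all.

5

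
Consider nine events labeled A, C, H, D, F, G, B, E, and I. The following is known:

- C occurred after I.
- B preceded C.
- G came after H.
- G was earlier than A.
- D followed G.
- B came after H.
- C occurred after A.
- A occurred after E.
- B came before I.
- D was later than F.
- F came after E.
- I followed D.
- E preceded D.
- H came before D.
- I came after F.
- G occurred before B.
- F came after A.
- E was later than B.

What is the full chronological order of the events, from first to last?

The constraints fix every adjacent pair, so only one ordering works:
H → G → B → E → A → F → D → I → C.

H, G, B, E, A, F, D, I, C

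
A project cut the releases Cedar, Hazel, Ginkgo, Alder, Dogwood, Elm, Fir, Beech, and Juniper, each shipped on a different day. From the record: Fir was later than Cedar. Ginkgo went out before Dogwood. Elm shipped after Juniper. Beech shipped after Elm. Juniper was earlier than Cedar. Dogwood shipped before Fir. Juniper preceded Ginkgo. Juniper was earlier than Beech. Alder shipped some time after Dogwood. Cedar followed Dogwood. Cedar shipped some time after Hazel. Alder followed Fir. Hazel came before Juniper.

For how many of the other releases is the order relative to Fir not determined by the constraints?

Forced before Fir: Cedar, Dogwood, Ginkgo, Hazel, and Juniper; forced after Fir: Alder.
That leaves Beech and Elm with no forced order relative to Fir — 2.

2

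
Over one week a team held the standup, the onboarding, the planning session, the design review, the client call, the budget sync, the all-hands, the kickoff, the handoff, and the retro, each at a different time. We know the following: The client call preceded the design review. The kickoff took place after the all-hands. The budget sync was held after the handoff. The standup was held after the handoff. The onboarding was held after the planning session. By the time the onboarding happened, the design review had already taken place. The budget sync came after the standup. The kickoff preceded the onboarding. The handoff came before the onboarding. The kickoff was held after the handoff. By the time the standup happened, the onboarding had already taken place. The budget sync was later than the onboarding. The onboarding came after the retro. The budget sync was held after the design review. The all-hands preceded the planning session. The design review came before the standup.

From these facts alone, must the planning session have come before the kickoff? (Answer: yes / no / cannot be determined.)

No chain of stated constraints runs from the planning session to the kickoff, and none runs from the kickoff to the planning session either.
So the relative order of the planning session and the kickoff is not fixed by the given facts.

cannot be determined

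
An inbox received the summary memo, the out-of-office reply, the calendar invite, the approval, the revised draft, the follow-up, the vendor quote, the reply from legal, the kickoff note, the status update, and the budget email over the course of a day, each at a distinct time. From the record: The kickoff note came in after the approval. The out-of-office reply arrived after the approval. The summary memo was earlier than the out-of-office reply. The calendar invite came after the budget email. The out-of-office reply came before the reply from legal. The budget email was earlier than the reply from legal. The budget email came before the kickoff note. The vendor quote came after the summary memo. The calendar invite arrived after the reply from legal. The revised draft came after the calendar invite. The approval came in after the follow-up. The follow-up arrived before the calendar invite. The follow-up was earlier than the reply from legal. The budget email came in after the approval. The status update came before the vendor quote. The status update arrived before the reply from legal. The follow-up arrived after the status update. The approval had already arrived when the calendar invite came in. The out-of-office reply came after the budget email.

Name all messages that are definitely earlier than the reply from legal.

the approval, the budget email, the follow-up, the out-of-office reply, the status update, the summary memo

Directly stated before the reply from legal: the budget email, the follow-up, the out-of-office reply, and the status update.
The approval reaches the reply from legal via the approval → the budget email → the reply from legal.
The summary memo reaches the reply from legal via the summary memo → the out-of-office reply → the reply from legal.
No chain forces the revised draft (or any of the others) ahead of the reply from legal.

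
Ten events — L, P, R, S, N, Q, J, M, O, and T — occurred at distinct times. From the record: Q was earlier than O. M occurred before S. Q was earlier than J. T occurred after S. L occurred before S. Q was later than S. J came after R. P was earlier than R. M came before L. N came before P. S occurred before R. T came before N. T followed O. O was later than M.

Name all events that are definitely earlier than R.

Directly stated before R: P and S.
L reaches R via L → S → R.
M reaches R via M → S → R.
N reaches R via N → P → R.
Likewise O, Q, and T each reach R by chaining the stated constraints.

L, M, N, O, P, Q, S, T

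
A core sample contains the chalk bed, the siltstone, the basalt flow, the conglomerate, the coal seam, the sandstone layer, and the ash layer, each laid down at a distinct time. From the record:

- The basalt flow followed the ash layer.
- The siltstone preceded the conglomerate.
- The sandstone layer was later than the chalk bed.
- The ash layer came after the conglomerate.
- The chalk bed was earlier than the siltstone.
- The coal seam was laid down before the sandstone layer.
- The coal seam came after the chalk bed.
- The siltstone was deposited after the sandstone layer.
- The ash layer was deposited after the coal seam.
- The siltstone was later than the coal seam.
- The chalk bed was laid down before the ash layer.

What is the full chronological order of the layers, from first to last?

The constraints fix every adjacent pair, so only one ordering works:
the chalk bed → the coal seam → the sandstone layer → the siltstone → the conglomerate → the ash layer → the basalt flow.

the chalk bed, the coal seam, the sandstone layer, the siltstone, the conglomerate, the ash layer, the basalt flow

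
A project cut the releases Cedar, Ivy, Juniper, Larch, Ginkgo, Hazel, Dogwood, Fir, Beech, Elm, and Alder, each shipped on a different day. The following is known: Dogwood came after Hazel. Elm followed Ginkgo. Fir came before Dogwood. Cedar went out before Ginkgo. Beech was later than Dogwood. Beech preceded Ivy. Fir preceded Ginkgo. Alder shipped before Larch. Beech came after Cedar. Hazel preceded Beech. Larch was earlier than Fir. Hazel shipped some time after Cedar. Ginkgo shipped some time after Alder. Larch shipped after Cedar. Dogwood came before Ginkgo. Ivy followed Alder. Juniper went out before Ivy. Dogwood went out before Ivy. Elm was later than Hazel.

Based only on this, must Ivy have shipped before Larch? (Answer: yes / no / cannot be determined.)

no

Tracing the constraints gives Larch → Fir → Dogwood → Ivy, so Larch must come before Ivy.
That means Ivy cannot be before Larch.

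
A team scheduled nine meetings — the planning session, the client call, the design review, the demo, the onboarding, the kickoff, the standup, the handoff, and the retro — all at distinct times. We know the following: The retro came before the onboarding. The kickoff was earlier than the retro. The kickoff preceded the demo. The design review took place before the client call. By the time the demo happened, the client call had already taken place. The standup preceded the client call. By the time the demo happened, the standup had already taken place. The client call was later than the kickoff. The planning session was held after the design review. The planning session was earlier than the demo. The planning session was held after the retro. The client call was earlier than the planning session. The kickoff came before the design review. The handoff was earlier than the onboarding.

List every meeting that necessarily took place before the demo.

Directly stated before the demo: the client call, the kickoff, the planning session, and the standup.
The design review reaches the demo via the design review → the planning session → the demo.
The retro reaches the demo via the retro → the planning session → the demo.

the client call, the design review, the kickoff, the planning session, the retro, the standup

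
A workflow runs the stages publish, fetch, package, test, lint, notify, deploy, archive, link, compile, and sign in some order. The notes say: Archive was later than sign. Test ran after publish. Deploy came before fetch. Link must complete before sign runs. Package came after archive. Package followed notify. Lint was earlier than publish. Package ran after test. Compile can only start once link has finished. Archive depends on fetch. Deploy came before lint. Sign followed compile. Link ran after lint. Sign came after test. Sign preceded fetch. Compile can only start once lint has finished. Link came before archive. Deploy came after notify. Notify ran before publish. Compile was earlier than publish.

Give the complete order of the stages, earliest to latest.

The constraints fix every adjacent pair, so only one ordering works:
notify → deploy → lint → link → compile → publish → test → sign → fetch → archive → package.

notify, deploy, lint, link, compile, publish, test, sign, fetch, archive, package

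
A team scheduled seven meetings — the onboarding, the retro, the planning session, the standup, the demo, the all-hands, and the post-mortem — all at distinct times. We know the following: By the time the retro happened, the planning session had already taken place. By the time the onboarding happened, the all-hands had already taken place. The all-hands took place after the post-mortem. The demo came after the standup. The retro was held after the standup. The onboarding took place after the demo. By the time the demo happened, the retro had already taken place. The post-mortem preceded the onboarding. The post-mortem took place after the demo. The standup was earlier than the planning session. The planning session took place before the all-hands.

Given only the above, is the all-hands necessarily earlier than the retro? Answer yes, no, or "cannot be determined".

Tracing the constraints gives the retro → the demo → the post-mortem → the all-hands, so the retro must come before the all-hands.
That means the all-hands cannot be before the retro.

no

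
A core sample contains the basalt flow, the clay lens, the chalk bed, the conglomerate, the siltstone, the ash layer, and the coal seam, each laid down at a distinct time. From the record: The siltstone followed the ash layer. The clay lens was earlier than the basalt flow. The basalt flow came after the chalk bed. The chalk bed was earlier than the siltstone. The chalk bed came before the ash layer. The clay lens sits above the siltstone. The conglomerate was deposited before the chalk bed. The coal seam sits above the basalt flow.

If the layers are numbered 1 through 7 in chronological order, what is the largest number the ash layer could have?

The ash layer must come before the basalt flow, the clay lens, the coal seam, and the siltstone — 4 layers forced after it.
Everything else can be placed before the ash layer in some valid order, so the ash layer can sit as late as position 7 − 4 = 3.

3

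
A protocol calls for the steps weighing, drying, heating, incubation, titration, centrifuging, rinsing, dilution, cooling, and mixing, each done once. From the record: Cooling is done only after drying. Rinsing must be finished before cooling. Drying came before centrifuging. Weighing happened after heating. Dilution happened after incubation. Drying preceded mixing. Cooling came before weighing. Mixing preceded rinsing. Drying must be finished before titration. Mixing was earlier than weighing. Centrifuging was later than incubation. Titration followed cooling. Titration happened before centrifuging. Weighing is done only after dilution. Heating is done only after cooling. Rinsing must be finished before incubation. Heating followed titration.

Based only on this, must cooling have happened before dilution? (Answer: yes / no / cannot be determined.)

No chain of stated constraints runs from cooling to dilution, and none runs from dilution to cooling either.
So the relative order of cooling and dilution is not fixed by the given facts.

cannot be determined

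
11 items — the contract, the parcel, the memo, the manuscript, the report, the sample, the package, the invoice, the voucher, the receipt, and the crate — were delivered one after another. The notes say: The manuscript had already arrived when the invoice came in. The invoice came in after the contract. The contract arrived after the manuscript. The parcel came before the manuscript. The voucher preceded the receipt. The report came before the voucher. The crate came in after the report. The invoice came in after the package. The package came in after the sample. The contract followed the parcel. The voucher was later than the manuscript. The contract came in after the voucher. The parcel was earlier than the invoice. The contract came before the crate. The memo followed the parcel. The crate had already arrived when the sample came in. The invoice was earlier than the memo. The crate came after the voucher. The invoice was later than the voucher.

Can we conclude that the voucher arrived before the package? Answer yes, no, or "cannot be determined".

Chain the constraints: the voucher → the crate → the sample → the package. Each link is directly stated, so the voucher comes before the package.

yes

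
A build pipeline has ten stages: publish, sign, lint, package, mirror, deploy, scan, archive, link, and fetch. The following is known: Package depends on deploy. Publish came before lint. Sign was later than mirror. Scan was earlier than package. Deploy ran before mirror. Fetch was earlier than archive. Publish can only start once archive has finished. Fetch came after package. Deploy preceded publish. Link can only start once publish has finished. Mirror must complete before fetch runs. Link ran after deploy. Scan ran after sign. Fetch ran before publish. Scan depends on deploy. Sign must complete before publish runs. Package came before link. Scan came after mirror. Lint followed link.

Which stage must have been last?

lint

Every other stage has a chain of constraints placing it before lint, so lint is last.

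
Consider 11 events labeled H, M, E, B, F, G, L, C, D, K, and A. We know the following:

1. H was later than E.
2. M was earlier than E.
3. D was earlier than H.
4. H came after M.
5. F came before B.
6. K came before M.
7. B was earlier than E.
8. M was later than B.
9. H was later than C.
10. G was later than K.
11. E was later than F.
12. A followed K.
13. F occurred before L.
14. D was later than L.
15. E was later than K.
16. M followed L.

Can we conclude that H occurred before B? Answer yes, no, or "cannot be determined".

no

Tracing the constraints gives B → M → H, so B must come before H.
That means H cannot be before B.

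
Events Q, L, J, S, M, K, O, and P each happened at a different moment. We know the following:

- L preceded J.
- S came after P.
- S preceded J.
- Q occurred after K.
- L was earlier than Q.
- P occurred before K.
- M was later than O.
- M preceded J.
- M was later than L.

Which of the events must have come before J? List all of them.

L, M, O, P, S

Directly stated before J: L, M, and S.
O reaches J via O → M → J.
P reaches J via P → S → J.
No chain forces Q (or any of the others) ahead of J.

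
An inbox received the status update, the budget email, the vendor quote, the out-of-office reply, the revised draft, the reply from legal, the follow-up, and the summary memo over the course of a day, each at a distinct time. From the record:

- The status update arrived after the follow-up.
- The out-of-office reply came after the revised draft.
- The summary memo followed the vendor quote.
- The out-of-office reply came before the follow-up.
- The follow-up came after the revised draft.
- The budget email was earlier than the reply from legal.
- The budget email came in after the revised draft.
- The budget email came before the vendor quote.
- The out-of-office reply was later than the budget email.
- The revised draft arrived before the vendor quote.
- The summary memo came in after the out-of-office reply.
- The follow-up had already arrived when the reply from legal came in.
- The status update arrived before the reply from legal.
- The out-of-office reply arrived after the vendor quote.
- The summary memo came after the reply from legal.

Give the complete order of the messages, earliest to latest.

The constraints fix every adjacent pair, so only one ordering works:
the revised draft → the budget email → the vendor quote → the out-of-office reply → the follow-up → the status update → the reply from legal → the summary memo.

the revised draft, the budget email, the vendor quote, the out-of-office reply, the follow-up, the status update, the reply from legal, the summary memo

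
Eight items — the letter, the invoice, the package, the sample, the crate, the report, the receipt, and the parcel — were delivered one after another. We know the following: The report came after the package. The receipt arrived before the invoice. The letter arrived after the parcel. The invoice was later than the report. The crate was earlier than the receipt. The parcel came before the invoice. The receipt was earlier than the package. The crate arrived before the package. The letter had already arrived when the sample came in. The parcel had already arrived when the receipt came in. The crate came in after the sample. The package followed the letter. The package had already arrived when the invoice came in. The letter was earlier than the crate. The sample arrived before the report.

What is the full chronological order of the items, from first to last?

the parcel, the letter, the sample, the crate, the receipt, the package, the report, the invoice

The constraints fix every adjacent pair, so only one ordering works:
the parcel → the letter → the sample → the crate → the receipt → the package → the report → the invoice.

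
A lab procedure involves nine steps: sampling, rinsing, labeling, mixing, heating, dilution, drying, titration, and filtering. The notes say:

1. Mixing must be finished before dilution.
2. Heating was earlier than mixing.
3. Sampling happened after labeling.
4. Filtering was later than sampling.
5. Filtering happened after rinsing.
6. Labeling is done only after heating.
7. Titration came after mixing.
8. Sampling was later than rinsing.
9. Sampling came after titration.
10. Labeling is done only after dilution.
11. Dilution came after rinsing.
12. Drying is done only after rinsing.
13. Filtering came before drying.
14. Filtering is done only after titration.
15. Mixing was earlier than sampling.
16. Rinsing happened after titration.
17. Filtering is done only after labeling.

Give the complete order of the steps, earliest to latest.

heating, mixing, titration, rinsing, dilution, labeling, sampling, filtering, drying

The constraints fix every adjacent pair, so only one ordering works:
heating → mixing → titration → rinsing → dilution → labeling → sampling → filtering → drying.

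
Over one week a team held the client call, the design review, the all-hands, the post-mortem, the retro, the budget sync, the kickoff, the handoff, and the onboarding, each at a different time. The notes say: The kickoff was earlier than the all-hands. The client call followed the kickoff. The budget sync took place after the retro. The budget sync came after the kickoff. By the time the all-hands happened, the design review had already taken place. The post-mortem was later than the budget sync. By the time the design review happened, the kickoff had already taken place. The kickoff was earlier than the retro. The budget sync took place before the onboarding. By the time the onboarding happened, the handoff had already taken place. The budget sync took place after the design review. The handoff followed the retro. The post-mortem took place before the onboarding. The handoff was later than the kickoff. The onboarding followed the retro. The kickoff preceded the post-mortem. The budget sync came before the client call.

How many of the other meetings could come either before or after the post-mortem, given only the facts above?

Forced before the post-mortem: the budget sync, the design review, the kickoff, and the retro; forced after the post-mortem: the onboarding.
That leaves the all-hands, the client call, and the handoff with no forced order relative to the post-mortem — 3.

3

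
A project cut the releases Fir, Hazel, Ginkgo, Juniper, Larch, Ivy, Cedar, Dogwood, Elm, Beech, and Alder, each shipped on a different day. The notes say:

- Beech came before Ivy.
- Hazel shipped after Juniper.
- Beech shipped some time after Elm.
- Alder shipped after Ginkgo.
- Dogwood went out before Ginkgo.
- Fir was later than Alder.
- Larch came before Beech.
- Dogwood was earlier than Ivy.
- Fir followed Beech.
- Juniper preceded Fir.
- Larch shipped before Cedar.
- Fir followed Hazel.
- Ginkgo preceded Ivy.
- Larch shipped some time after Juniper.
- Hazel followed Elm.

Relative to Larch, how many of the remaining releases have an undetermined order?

Forced before Larch: Juniper; forced after Larch: Beech, Cedar, Fir, and Ivy.
That leaves Alder, Dogwood, Elm, Ginkgo, and Hazel with no forced order relative to Larch — 5.

5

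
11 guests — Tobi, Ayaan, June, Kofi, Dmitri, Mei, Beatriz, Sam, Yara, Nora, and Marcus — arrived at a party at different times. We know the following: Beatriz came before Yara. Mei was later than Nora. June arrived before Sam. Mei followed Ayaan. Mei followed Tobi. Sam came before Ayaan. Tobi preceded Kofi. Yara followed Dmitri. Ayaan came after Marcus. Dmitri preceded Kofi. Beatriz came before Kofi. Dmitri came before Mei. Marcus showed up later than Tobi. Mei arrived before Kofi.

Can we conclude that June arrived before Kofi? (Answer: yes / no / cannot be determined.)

Chain the constraints: June → Sam → Ayaan → Mei → Kofi. Each link is directly stated, so June comes before Kofi.

yes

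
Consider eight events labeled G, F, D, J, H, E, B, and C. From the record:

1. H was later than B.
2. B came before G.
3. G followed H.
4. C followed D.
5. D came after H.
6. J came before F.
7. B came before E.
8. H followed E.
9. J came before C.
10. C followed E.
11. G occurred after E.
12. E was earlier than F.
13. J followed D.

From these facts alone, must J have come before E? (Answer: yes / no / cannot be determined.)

Tracing the constraints gives E → H → D → J, so E must come before J.
That means J cannot be before E.

no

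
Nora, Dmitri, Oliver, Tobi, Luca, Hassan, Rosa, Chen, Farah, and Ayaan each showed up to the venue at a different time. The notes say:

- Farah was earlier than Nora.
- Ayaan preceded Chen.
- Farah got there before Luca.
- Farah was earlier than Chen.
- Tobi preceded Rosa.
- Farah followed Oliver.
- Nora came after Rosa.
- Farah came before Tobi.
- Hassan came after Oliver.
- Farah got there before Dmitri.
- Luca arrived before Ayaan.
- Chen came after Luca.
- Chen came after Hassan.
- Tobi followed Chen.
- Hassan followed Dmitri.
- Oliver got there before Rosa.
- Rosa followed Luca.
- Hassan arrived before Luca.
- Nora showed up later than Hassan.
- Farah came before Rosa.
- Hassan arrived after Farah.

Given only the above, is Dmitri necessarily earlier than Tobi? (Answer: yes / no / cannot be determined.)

yes

Chain the constraints: Dmitri → Hassan → Chen → Tobi. Each link is directly stated, so Dmitri comes before Tobi.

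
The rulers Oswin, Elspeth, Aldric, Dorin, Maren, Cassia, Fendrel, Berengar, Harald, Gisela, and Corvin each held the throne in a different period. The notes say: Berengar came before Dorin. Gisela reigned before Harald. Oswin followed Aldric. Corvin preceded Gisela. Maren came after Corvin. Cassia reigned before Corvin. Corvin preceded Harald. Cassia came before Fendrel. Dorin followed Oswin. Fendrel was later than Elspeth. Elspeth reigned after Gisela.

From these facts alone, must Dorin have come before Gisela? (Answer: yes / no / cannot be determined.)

No chain of stated constraints runs from Dorin to Gisela, and none runs from Gisela to Dorin either.
So the relative order of Dorin and Gisela is not fixed by the given facts.

cannot be determined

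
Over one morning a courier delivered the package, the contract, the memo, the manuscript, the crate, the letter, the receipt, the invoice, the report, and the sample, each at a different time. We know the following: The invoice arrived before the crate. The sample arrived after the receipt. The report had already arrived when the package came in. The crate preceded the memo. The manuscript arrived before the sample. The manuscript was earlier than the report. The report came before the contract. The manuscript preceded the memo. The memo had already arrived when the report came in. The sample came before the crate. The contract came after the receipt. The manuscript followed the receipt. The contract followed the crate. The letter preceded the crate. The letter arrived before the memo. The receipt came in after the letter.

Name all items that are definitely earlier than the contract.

the crate, the invoice, the letter, the manuscript, the memo, the receipt, the report, the sample

Directly stated before the contract: the crate, the receipt, and the report.
The invoice reaches the contract via the invoice → the crate → the contract.
The letter reaches the contract via the letter → the crate → the contract.
The manuscript reaches the contract via the manuscript → the report → the contract.
Likewise the memo and the sample each reach the contract by chaining the stated constraints.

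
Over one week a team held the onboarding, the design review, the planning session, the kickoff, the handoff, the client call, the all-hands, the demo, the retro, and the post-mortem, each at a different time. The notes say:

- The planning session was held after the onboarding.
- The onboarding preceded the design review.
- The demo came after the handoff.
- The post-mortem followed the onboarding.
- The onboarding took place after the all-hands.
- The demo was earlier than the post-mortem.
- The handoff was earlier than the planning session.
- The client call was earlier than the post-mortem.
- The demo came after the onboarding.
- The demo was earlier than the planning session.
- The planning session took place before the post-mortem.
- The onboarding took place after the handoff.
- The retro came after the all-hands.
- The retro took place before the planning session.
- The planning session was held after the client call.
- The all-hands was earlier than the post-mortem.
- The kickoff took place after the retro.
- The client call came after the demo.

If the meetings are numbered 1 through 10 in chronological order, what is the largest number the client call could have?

The client call must come before the planning session and the post-mortem — 2 meetings forced after it.
Everything else can be placed before the client call in some valid order, so the client call can sit as late as position 10 − 2 = 8.

8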